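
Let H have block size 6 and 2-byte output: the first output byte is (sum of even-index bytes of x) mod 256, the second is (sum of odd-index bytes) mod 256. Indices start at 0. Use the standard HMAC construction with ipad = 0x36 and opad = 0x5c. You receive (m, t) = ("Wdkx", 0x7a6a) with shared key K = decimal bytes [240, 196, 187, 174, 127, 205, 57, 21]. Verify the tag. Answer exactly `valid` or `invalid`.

valid

Key decimal bytes [240, 196, 187, 174, 127, 205, 57, 21] = f0 c4 bb ae 7f cd 39 15 is 8 bytes > B = 6, so hash it first: H(key) = 63 54, then zero-pad to 6 bytes: K' = 63 54 00 00 00 00.
K' ⊕ ipad = 55 62 36 36 36 36; K' ⊕ opad = 3f 08 5c 5c 5c 5c.
Inner hash: even-index sum = 387 mod 256 = 131; odd-index sum = 426 mod 256 = 170 → 83 aa.
Outer hash (recomputed tag): even-index sum = 378 mod 256 = 122; odd-index sum = 362 mod 256 = 106 → 7a 6a.
Recomputed tag = 7a6a; claimed = 7a6a → match.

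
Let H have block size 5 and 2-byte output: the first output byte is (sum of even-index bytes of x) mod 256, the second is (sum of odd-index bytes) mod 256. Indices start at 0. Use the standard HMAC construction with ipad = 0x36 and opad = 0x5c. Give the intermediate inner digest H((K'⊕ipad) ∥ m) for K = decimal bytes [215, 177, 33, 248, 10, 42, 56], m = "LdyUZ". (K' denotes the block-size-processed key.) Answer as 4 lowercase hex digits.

Key decimal bytes [215, 177, 33, 248, 10, 42, 56] = d7 b1 21 f8 0a 2a 38 is 7 bytes > B = 5, so hash it first: H(key) = 3a d3, then zero-pad to 5 bytes: K' = 3a d3 00 00 00.
K' ⊕ ipad = 0c e5 36 36 36.
Inner input = 0c e5 36 36 36 ∥ 4c 64 79 55 5a.
Inner hash: even-index sum = 305 mod 256 = 49; odd-index sum = 570 mod 256 = 58 → 31 3a.

313a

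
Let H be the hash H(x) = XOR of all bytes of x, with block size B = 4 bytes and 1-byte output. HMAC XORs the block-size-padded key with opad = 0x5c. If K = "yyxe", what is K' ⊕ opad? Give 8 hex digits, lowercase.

Key "yyxe" = 79 79 78 65 is exactly B = 4 bytes: K' = 79 79 78 65.
XOR each byte with 0x5c: 79⊕5c=25, 79⊕5c=25, 78⊕5c=24, 65⊕5c=39.

25252439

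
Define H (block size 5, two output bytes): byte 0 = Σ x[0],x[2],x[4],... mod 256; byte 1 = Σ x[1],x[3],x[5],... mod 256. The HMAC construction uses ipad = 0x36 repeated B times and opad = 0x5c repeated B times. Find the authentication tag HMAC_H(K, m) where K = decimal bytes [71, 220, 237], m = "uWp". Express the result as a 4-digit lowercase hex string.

2db5

Key decimal bytes [71, 220, 237] = 47 dc ed is 3 bytes ≤ B = 5; zero-pad to 5 bytes: K' = 47 dc ed 00 00.
K' ⊕ ipad = 71 ea db 36 36.  K' ⊕ opad = 1b 80 b1 5c 5c.
Inner input = (K'⊕ipad) ∥ m = 71 ea db 36 36 ∥ 75 57 70.
Inner hash: even-index sum = 473 mod 256 = 217; odd-index sum = 517 mod 256 = 5 → d9 05.
Outer input = (K'⊕opad) ∥ inner = 1b 80 b1 5c 5c ∥ d9 05.
Outer hash (tag): even-index sum = 301 mod 256 = 45; odd-index sum = 437 mod 256 = 181 → 2d b5.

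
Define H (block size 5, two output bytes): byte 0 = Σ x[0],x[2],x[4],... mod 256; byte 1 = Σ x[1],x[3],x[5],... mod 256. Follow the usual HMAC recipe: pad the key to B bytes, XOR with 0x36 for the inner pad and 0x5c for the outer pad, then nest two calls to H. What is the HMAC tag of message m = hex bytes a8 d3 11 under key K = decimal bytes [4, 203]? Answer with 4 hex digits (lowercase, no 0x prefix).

fc64

Key decimal bytes [4, 203] = 04 cb is 2 bytes ≤ B = 5; zero-pad to 5 bytes: K' = 04 cb 00 00 00.
K' ⊕ ipad = 32 fd 36 36 36.  K' ⊕ opad = 58 97 5c 5c 5c.
Inner input = (K'⊕ipad) ∥ m = 32 fd 36 36 36 ∥ a8 d3 11.
Inner hash: even-index sum = 369 mod 256 = 113; odd-index sum = 492 mod 256 = 236 → 71 ec.
Outer input = (K'⊕opad) ∥ inner = 58 97 5c 5c 5c ∥ 71 ec.
Outer hash (tag): even-index sum = 508 mod 256 = 252; odd-index sum = 356 mod 256 = 100 → fc 64.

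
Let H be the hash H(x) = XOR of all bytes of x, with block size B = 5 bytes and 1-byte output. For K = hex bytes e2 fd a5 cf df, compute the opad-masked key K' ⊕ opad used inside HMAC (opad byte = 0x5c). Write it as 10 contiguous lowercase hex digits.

Key hex bytes e2 fd a5 cf df is exactly B = 5 bytes: K' = e2 fd a5 cf df.
XOR each byte with 0x5c: e2⊕5c=be, fd⊕5c=a1, a5⊕5c=f9, cf⊕5c=93, df⊕5c=83.

bea1f99383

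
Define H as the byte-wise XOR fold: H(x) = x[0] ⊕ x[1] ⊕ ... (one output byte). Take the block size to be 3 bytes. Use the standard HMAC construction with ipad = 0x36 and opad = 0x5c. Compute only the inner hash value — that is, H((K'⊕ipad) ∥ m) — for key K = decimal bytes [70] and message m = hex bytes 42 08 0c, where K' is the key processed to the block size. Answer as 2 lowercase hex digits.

36

Key decimal bytes [70] = 46 is 1 byte ≤ B = 3; zero-pad to 3 bytes: K' = 46 00 00.
K' ⊕ ipad = 70 36 36.
Inner input = 70 36 36 ∥ 42 08 0c.
Inner hash: XOR 70⊕36⊕36⊕42⊕08⊕0c = 36.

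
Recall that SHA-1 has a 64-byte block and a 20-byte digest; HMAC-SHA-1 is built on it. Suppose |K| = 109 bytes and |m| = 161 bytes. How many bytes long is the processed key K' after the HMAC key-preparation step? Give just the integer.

64

Key is 109 > 64 bytes, so it is hashed to 20 bytes then zero-padded to 64: |K'| = 64.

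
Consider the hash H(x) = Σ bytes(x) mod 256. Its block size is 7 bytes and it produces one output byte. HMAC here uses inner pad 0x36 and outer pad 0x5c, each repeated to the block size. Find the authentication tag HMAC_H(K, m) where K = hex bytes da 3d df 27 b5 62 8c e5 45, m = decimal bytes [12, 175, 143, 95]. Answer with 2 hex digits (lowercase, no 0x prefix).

a7

Key hex bytes da 3d df 27 b5 62 8c e5 45 is 9 bytes > B = 7, so hash it first: H(key) = ea, then zero-pad to 7 bytes: K' = ea 00 00 00 00 00 00.
K' ⊕ ipad = dc 36 36 36 36 36 36.  K' ⊕ opad = b6 5c 5c 5c 5c 5c 5c.
Inner input = (K'⊕ipad) ∥ m = dc 36 36 36 36 36 36 ∥ 0c af 8f 5f.
Inner hash: sum = 220+54+54+54+54+54+54+12+175+143+95 = 969; mod 256 = 201 → c9.
Outer input = (K'⊕opad) ∥ inner = b6 5c 5c 5c 5c 5c 5c ∥ c9.
Outer hash (tag): sum = 182+92+92+92+92+92+92+201 = 935; mod 256 = 167 → a7.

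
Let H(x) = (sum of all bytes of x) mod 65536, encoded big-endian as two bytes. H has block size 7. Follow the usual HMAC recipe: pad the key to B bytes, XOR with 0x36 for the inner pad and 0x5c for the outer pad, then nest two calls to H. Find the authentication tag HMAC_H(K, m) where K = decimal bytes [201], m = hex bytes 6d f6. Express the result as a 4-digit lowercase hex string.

0366

Key decimal bytes [201] = c9 is 1 byte ≤ B = 7; zero-pad to 7 bytes: K' = c9 00 00 00 00 00 00.
K' ⊕ ipad = ff 36 36 36 36 36 36.  K' ⊕ opad = 95 5c 5c 5c 5c 5c 5c.
Inner input = (K'⊕ipad) ∥ m = ff 36 36 36 36 36 36 ∥ 6d f6.
Inner hash: sum = 255+54+54+54+54+54+54+109+246 = 934 → 03 a6.
Outer input = (K'⊕opad) ∥ inner = 95 5c 5c 5c 5c 5c 5c ∥ 03 a6.
Outer hash (tag): sum = 149+92+92+92+92+92+92+3+166 = 870 → 03 66.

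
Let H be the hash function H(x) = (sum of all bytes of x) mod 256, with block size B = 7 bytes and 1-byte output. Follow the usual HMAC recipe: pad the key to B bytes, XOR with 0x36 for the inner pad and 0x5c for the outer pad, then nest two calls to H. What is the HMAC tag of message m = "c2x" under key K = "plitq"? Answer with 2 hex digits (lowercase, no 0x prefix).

9f

Key "plitq" = 70 6c 69 74 71 is 5 bytes ≤ B = 7; zero-pad to 7 bytes: K' = 70 6c 69 74 71 00 00.
K' ⊕ ipad = 46 5a 5f 42 47 36 36.  K' ⊕ opad = 2c 30 35 28 2d 5c 5c.
Inner input = (K'⊕ipad) ∥ m = 46 5a 5f 42 47 36 36 ∥ 63 32 78.
Inner hash: sum = 70+90+95+66+71+54+54+99+50+120 = 769; mod 256 = 1 → 01.
Outer input = (K'⊕opad) ∥ inner = 2c 30 35 28 2d 5c 5c ∥ 01.
Outer hash (tag): sum = 44+48+53+40+45+92+92+1 = 415; mod 256 = 159 → 9f.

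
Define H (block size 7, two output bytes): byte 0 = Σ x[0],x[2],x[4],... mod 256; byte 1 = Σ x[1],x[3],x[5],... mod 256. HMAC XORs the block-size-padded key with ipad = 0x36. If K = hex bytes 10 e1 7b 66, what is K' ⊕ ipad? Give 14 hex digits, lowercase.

Key hex bytes 10 e1 7b 66 is 4 bytes ≤ B = 7; zero-pad to 7 bytes: K' = 10 e1 7b 66 00 00 00.
XOR each byte with 0x36: 10⊕36=26, e1⊕36=d7, 7b⊕36=4d, 66⊕36=50, 00⊕36=36, 00⊕36=36, 00⊕36=36.

26d74d50363636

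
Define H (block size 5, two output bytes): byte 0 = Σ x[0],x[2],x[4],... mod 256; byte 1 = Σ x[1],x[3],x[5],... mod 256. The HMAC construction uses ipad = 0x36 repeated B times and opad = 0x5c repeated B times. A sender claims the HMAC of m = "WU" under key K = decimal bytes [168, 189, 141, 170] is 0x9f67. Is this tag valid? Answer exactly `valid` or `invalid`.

invalid

Key decimal bytes [168, 189, 141, 170] = a8 bd 8d aa is 4 bytes ≤ B = 5; zero-pad to 5 bytes: K' = a8 bd 8d aa 00.
K' ⊕ ipad = 9e 8b bb 9c 36; K' ⊕ opad = f4 e1 d1 f6 5c.
Inner hash: even-index sum = 484 mod 256 = 228; odd-index sum = 382 mod 256 = 126 → e4 7e.
Outer hash (recomputed tag): even-index sum = 671 mod 256 = 159; odd-index sum = 699 mod 256 = 187 → 9f bb.
Recomputed tag = 9fbb; claimed = 9f67 → mismatch.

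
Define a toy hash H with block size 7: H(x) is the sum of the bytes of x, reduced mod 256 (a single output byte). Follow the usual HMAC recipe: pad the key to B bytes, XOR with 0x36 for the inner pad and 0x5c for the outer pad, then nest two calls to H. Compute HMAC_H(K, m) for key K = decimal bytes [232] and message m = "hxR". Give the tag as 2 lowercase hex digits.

Key decimal bytes [232] = e8 is 1 byte ≤ B = 7; zero-pad to 7 bytes: K' = e8 00 00 00 00 00 00.
K' ⊕ ipad = de 36 36 36 36 36 36.  K' ⊕ opad = b4 5c 5c 5c 5c 5c 5c.
Inner input = (K'⊕ipad) ∥ m = de 36 36 36 36 36 36 ∥ 68 78 52.
Inner hash: sum = 222+54+54+54+54+54+54+104+120+82 = 852; mod 256 = 84 → 54.
Outer input = (K'⊕opad) ∥ inner = b4 5c 5c 5c 5c 5c 5c ∥ 54.
Outer hash (tag): sum = 180+92+92+92+92+92+92+84 = 816; mod 256 = 48 → 30.

30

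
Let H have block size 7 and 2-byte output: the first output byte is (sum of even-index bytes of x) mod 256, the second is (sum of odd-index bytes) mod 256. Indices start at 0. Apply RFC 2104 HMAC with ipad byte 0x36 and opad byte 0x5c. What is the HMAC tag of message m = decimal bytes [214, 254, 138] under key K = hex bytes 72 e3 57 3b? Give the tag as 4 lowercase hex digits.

Key hex bytes 72 e3 57 3b is 4 bytes ≤ B = 7; zero-pad to 7 bytes: K' = 72 e3 57 3b 00 00 00.
K' ⊕ ipad = 44 d5 61 0d 36 36 36.  K' ⊕ opad = 2e bf 0b 67 5c 5c 5c.
Inner input = (K'⊕ipad) ∥ m = 44 d5 61 0d 36 36 36 ∥ d6 fe 8a.
Inner hash: even-index sum = 527 mod 256 = 15; odd-index sum = 632 mod 256 = 120 → 0f 78.
Outer input = (K'⊕opad) ∥ inner = 2e bf 0b 67 5c 5c 5c ∥ 0f 78.
Outer hash (tag): even-index sum = 361 mod 256 = 105; odd-index sum = 401 mod 256 = 145 → 69 91.

6991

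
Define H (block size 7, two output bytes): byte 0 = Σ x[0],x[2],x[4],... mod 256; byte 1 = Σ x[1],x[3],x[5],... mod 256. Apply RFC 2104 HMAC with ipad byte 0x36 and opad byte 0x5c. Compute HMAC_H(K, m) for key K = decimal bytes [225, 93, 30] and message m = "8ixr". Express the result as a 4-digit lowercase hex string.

Key decimal bytes [225, 93, 30] = e1 5d 1e is 3 bytes ≤ B = 7; zero-pad to 7 bytes: K' = e1 5d 1e 00 00 00 00.
K' ⊕ ipad = d7 6b 28 36 36 36 36.  K' ⊕ opad = bd 01 42 5c 5c 5c 5c.
Inner input = (K'⊕ipad) ∥ m = d7 6b 28 36 36 36 36 ∥ 38 69 78 72.
Inner hash: even-index sum = 582 mod 256 = 70; odd-index sum = 391 mod 256 = 135 → 46 87.
Outer input = (K'⊕opad) ∥ inner = bd 01 42 5c 5c 5c 5c ∥ 46 87.
Outer hash (tag): even-index sum = 574 mod 256 = 62; odd-index sum = 255 mod 256 = 255 → 3e ff.

3eff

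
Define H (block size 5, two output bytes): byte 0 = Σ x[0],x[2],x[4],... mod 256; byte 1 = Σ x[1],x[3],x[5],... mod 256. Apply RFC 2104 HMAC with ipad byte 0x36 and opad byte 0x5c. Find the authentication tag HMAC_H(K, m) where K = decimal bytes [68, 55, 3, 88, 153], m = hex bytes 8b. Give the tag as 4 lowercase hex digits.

36c5

Key decimal bytes [68, 55, 3, 88, 153] = 44 37 03 58 99 is exactly B = 5 bytes: K' = 44 37 03 58 99.
K' ⊕ ipad = 72 01 35 6e af.  K' ⊕ opad = 18 6b 5f 04 c5.
Inner input = (K'⊕ipad) ∥ m = 72 01 35 6e af ∥ 8b.
Inner hash: even-index sum = 342 mod 256 = 86; odd-index sum = 250 mod 256 = 250 → 56 fa.
Outer input = (K'⊕opad) ∥ inner = 18 6b 5f 04 c5 ∥ 56 fa.
Outer hash (tag): even-index sum = 566 mod 256 = 54; odd-index sum = 197 mod 256 = 197 → 36 c5.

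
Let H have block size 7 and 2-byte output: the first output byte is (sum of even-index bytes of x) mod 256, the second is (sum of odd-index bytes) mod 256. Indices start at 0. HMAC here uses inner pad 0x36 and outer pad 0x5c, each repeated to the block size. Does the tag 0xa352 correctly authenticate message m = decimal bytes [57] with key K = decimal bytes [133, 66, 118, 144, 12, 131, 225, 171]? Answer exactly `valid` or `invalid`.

invalid

Key decimal bytes [133, 66, 118, 144, 12, 131, 225, 171] = 85 42 76 90 0c 83 e1 ab is 8 bytes > B = 7, so hash it first: H(key) = e8 00, then zero-pad to 7 bytes: K' = e8 00 00 00 00 00 00.
K' ⊕ ipad = de 36 36 36 36 36 36; K' ⊕ opad = b4 5c 5c 5c 5c 5c 5c.
Inner hash: even-index sum = 384 mod 256 = 128; odd-index sum = 219 mod 256 = 219 → 80 db.
Outer hash (recomputed tag): even-index sum = 675 mod 256 = 163; odd-index sum = 404 mod 256 = 148 → a3 94.
Recomputed tag = a394; claimed = a352 → mismatch.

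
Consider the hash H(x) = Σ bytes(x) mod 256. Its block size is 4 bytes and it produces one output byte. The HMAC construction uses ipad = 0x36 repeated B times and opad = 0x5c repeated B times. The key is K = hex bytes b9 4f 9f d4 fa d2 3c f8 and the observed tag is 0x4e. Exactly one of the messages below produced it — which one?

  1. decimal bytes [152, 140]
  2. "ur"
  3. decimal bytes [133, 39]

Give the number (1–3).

1

Key hex bytes b9 4f 9f d4 fa d2 3c f8 is 8 bytes > B = 4, so hash it first: H(key) = 7b, then zero-pad to 4 bytes: K' = 7b 00 00 00.
K' ⊕ ipad = 4d 36 36 36; K' ⊕ opad = 27 5c 5c 5c.
m1: inner = H(4d 36 36 36 98 8c) = 13; tag = H(27 5c 5c 5c 13) = 4e ← matches
m2: inner = H(4d 36 36 36 75 72) = d6; tag = H(27 5c 5c 5c d6) = 11
m3: inner = H(4d 36 36 36 85 27) = 9b; tag = H(27 5c 5c 5c 9b) = d6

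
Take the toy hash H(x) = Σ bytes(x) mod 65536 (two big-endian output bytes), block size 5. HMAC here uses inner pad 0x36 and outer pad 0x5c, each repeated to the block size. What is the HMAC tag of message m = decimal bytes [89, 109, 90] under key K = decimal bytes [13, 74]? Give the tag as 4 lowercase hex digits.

Key decimal bytes [13, 74] = 0d 4a is 2 bytes ≤ B = 5; zero-pad to 5 bytes: K' = 0d 4a 00 00 00.
K' ⊕ ipad = 3b 7c 36 36 36.  K' ⊕ opad = 51 16 5c 5c 5c.
Inner input = (K'⊕ipad) ∥ m = 3b 7c 36 36 36 ∥ 59 6d 5a.
Inner hash: sum = 59+124+54+54+54+89+109+90 = 633 → 02 79.
Outer input = (K'⊕opad) ∥ inner = 51 16 5c 5c 5c ∥ 02 79.
Outer hash (tag): sum = 81+22+92+92+92+2+121 = 502 → 01 f6.

01f6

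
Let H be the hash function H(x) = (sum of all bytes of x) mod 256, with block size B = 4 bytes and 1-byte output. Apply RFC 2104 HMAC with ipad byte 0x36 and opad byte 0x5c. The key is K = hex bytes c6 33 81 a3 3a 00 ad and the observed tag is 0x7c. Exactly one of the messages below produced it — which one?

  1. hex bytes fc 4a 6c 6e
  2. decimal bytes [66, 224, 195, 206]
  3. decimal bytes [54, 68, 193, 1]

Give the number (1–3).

Key hex bytes c6 33 81 a3 3a 00 ad is 7 bytes > B = 4, so hash it first: H(key) = 04, then zero-pad to 4 bytes: K' = 04 00 00 00.
K' ⊕ ipad = 32 36 36 36; K' ⊕ opad = 58 5c 5c 5c.
m1: inner = H(32 36 36 36 fc 4a 6c 6e) = f4; tag = H(58 5c 5c 5c f4) = 60
m2: inner = H(32 36 36 36 42 e0 c3 ce) = 87; tag = H(58 5c 5c 5c 87) = f3
m3: inner = H(32 36 36 36 36 44 c1 01) = 10; tag = H(58 5c 5c 5c 10) = 7c ← matches

3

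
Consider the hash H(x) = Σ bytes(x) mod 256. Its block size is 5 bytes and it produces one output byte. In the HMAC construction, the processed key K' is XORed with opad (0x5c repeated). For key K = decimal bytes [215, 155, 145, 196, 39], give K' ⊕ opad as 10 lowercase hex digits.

Key decimal bytes [215, 155, 145, 196, 39] = d7 9b 91 c4 27 is exactly B = 5 bytes: K' = d7 9b 91 c4 27.
XOR each byte with 0x5c: d7⊕5c=8b, 9b⊕5c=c7, 91⊕5c=cd, c4⊕5c=98, 27⊕5c=7b.

8bc7cd987b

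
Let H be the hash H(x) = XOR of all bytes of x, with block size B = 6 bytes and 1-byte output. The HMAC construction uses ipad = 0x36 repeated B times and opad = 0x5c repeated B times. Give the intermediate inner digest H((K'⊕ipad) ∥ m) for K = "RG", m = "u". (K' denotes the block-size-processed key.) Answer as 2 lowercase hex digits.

Key "RG" = 52 47 is 2 bytes ≤ B = 6; zero-pad to 6 bytes: K' = 52 47 00 00 00 00.
K' ⊕ ipad = 64 71 36 36 36 36.
Inner input = 64 71 36 36 36 36 ∥ 75.
Inner hash: XOR 64⊕71⊕36⊕36⊕36⊕36⊕75 = 60.

60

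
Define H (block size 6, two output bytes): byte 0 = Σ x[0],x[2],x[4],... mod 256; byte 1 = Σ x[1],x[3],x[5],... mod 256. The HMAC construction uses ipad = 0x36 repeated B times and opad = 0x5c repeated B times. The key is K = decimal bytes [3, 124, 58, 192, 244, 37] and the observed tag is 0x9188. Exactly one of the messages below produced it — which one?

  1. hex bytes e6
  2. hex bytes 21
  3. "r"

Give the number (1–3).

Key decimal bytes [3, 124, 58, 192, 244, 37] = 03 7c 3a c0 f4 25 is exactly B = 6 bytes: K' = 03 7c 3a c0 f4 25.
K' ⊕ ipad = 35 4a 0c f6 c2 13; K' ⊕ opad = 5f 20 66 9c a8 79.
m1: inner = H(35 4a 0c f6 c2 13 e6) = e9 53; tag = H(5f 20 66 9c a8 79 e9 53) = 5688
m2: inner = H(35 4a 0c f6 c2 13 21) = 24 53; tag = H(5f 20 66 9c a8 79 24 53) = 9188 ← matches
m3: inner = H(35 4a 0c f6 c2 13 72) = 75 53; tag = H(5f 20 66 9c a8 79 75 53) = e288

2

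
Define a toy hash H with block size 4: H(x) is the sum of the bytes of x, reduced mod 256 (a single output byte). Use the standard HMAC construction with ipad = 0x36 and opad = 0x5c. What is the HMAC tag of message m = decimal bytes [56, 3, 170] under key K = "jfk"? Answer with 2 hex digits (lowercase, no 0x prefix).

27

Key "jfk" = 6a 66 6b is 3 bytes ≤ B = 4; zero-pad to 4 bytes: K' = 6a 66 6b 00.
K' ⊕ ipad = 5c 50 5d 36.  K' ⊕ opad = 36 3a 37 5c.
Inner input = (K'⊕ipad) ∥ m = 5c 50 5d 36 ∥ 38 03 aa.
Inner hash: sum = 92+80+93+54+56+3+170 = 548; mod 256 = 36 → 24.
Outer input = (K'⊕opad) ∥ inner = 36 3a 37 5c ∥ 24.
Outer hash (tag): sum = 54+58+55+92+36 = 295; mod 256 = 39 → 27.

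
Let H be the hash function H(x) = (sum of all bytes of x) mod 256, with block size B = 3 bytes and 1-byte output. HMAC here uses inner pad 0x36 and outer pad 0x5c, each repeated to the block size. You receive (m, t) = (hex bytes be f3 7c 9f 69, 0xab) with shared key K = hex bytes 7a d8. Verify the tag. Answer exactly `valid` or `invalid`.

Key hex bytes 7a d8 is 2 bytes ≤ B = 3; zero-pad to 3 bytes: K' = 7a d8 00.
K' ⊕ ipad = 4c ee 36; K' ⊕ opad = 26 84 5c.
Inner hash: sum = 76+238+54+190+243+124+159+105 = 1189; mod 256 = 165 → a5.
Outer hash (recomputed tag): sum = 38+132+92+165 = 427; mod 256 = 171 → ab.
Recomputed tag = ab; claimed = ab → match.

valid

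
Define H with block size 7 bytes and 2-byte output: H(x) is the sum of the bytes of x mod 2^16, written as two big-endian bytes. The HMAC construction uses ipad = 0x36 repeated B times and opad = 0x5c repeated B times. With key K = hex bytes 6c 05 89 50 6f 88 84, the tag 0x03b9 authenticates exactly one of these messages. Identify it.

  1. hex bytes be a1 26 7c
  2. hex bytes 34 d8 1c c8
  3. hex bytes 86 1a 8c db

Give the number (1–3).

2

Key hex bytes 6c 05 89 50 6f 88 84 is exactly B = 7 bytes: K' = 6c 05 89 50 6f 88 84.
K' ⊕ ipad = 5a 33 bf 66 59 be b2; K' ⊕ opad = 30 59 d5 0c 33 d4 d8.
m1: inner = H(5a 33 bf 66 59 be b2 be a1 26 7c) = 05 7c; tag = H(30 59 d5 0c 33 d4 d8 05 7c) = 03ca
m2: inner = H(5a 33 bf 66 59 be b2 34 d8 1c c8) = 05 6b; tag = H(30 59 d5 0c 33 d4 d8 05 6b) = 03b9 ← matches
m3: inner = H(5a 33 bf 66 59 be b2 86 1a 8c db) = 05 82; tag = H(30 59 d5 0c 33 d4 d8 05 82) = 03d0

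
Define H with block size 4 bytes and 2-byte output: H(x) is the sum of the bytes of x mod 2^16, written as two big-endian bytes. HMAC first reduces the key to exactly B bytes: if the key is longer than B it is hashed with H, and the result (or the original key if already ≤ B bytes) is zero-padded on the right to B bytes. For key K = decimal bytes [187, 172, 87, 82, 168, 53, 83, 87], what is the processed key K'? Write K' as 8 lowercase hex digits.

03970000

|K| = 8 > B = 4, so first hash the key.
H(K): sum = 187+172+87+82+168+53+83+87 = 919 → 03 97.
Zero-pad H(K) = 03 97 to 4 bytes: K' = 03 97 00 00.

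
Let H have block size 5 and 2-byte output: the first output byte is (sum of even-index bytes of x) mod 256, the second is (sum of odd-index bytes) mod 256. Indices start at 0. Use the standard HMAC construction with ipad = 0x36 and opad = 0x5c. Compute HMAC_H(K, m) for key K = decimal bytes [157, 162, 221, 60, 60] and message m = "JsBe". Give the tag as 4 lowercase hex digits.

ccd6

Key decimal bytes [157, 162, 221, 60, 60] = 9d a2 dd 3c 3c is exactly B = 5 bytes: K' = 9d a2 dd 3c 3c.
K' ⊕ ipad = ab 94 eb 0a 0a.  K' ⊕ opad = c1 fe 81 60 60.
Inner input = (K'⊕ipad) ∥ m = ab 94 eb 0a 0a ∥ 4a 73 42 65.
Inner hash: even-index sum = 632 mod 256 = 120; odd-index sum = 298 mod 256 = 42 → 78 2a.
Outer input = (K'⊕opad) ∥ inner = c1 fe 81 60 60 ∥ 78 2a.
Outer hash (tag): even-index sum = 460 mod 256 = 204; odd-index sum = 470 mod 256 = 214 → cc d6.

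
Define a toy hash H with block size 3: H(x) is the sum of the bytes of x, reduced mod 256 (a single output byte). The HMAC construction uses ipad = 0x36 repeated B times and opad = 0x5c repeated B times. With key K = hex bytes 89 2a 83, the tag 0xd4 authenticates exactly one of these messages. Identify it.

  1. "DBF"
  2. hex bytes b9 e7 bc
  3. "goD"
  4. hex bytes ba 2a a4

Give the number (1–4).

Key hex bytes 89 2a 83 is exactly B = 3 bytes: K' = 89 2a 83.
K' ⊕ ipad = bf 1c b5; K' ⊕ opad = d5 76 df.
m1: inner = H(bf 1c b5 44 42 46) = 5c; tag = H(d5 76 df 5c) = 86
m2: inner = H(bf 1c b5 b9 e7 bc) = ec; tag = H(d5 76 df ec) = 16
m3: inner = H(bf 1c b5 67 6f 44) = aa; tag = H(d5 76 df aa) = d4 ← matches
m4: inner = H(bf 1c b5 ba 2a a4) = 18; tag = H(d5 76 df 18) = 42

3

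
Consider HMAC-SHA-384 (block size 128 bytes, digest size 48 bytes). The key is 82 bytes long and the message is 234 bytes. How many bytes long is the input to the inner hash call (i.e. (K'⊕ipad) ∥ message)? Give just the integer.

362

Key is 82 ≤ 128 bytes, zero-padded: |K'| = 128.
Inner input = (K'⊕ipad) ∥ m → 128 + 234 = 362 bytes.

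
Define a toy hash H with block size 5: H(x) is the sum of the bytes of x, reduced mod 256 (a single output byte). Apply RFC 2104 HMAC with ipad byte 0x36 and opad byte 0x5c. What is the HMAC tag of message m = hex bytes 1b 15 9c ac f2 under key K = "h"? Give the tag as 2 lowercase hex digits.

Key "h" = 68 is 1 byte ≤ B = 5; zero-pad to 5 bytes: K' = 68 00 00 00 00.
K' ⊕ ipad = 5e 36 36 36 36.  K' ⊕ opad = 34 5c 5c 5c 5c.
Inner input = (K'⊕ipad) ∥ m = 5e 36 36 36 36 ∥ 1b 15 9c ac f2.
Inner hash: sum = 94+54+54+54+54+27+21+156+172+242 = 928; mod 256 = 160 → a0.
Outer input = (K'⊕opad) ∥ inner = 34 5c 5c 5c 5c ∥ a0.
Outer hash (tag): sum = 52+92+92+92+92+160 = 580; mod 256 = 68 → 44.

44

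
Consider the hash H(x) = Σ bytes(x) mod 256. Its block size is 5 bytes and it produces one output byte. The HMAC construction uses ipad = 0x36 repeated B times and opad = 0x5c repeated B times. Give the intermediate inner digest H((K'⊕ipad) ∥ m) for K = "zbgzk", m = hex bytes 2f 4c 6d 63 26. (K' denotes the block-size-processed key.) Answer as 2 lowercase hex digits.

0b

Key "zbgzk" = 7a 62 67 7a 6b is exactly B = 5 bytes: K' = 7a 62 67 7a 6b.
K' ⊕ ipad = 4c 54 51 4c 5d.
Inner input = 4c 54 51 4c 5d ∥ 2f 4c 6d 63 26.
Inner hash: sum = 76+84+81+76+93+47+76+109+99+38 = 779; mod 256 = 11 → 0b.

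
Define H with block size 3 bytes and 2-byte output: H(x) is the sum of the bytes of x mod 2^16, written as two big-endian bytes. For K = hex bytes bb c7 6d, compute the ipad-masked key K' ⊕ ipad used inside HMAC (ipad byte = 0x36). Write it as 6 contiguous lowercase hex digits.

Key hex bytes bb c7 6d is exactly B = 3 bytes: K' = bb c7 6d.
XOR each byte with 0x36: bb⊕36=8d, c7⊕36=f1, 6d⊕36=5b.

8df15b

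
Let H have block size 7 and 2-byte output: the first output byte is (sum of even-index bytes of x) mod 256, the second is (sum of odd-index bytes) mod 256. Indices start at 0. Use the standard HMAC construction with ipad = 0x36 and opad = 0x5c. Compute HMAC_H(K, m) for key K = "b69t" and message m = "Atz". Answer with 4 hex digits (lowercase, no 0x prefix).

8e31

Key "b69t" = 62 36 39 74 is 4 bytes ≤ B = 7; zero-pad to 7 bytes: K' = 62 36 39 74 00 00 00.
K' ⊕ ipad = 54 00 0f 42 36 36 36.  K' ⊕ opad = 3e 6a 65 28 5c 5c 5c.
Inner input = (K'⊕ipad) ∥ m = 54 00 0f 42 36 36 36 ∥ 41 74 7a.
Inner hash: even-index sum = 323 mod 256 = 67; odd-index sum = 307 mod 256 = 51 → 43 33.
Outer input = (K'⊕opad) ∥ inner = 3e 6a 65 28 5c 5c 5c ∥ 43 33.
Outer hash (tag): even-index sum = 398 mod 256 = 142; odd-index sum = 305 mod 256 = 49 → 8e 31.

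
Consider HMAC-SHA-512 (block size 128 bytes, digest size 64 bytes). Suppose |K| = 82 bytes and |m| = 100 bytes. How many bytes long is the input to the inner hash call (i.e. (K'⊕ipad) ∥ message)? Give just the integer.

Key is 82 ≤ 128 bytes, zero-padded: |K'| = 128.
Inner input = (K'⊕ipad) ∥ m → 128 + 100 = 228 bytes.

228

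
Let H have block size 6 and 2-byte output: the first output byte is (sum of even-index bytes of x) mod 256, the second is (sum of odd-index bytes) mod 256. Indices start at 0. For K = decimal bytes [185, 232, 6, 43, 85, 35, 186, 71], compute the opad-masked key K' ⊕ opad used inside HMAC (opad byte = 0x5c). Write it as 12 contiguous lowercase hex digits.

92215c5c5c5c

Key decimal bytes [185, 232, 6, 43, 85, 35, 186, 71] = b9 e8 06 2b 55 23 ba 47 is 8 bytes > B = 6, so hash it first: H(key) = ce 7d, then zero-pad to 6 bytes: K' = ce 7d 00 00 00 00.
XOR each byte with 0x5c: ce⊕5c=92, 7d⊕5c=21, 00⊕5c=5c, 00⊕5c=5c, 00⊕5c=5c, 00⊕5c=5c.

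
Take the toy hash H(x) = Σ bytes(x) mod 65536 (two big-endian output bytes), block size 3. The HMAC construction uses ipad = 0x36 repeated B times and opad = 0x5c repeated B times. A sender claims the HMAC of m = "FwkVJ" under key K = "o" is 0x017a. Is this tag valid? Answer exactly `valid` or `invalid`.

Key "o" = 6f is 1 byte ≤ B = 3; zero-pad to 3 bytes: K' = 6f 00 00.
K' ⊕ ipad = 59 36 36; K' ⊕ opad = 33 5c 5c.
Inner hash: sum = 89+54+54+70+119+107+86+74 = 653 → 02 8d.
Outer hash (recomputed tag): sum = 51+92+92+2+141 = 378 → 01 7a.
Recomputed tag = 017a; claimed = 017a → match.

valid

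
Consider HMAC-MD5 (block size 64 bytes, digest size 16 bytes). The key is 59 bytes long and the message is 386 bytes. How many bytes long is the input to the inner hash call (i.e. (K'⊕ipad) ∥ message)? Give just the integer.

450

Key is 59 ≤ 64 bytes, zero-padded: |K'| = 64.
Inner input = (K'⊕ipad) ∥ m → 64 + 386 = 450 bytes.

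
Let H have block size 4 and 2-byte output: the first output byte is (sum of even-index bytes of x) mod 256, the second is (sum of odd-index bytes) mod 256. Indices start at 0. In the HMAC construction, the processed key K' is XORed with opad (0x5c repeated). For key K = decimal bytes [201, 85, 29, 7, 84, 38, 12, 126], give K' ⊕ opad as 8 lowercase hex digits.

1a5c5c5c

Key decimal bytes [201, 85, 29, 7, 84, 38, 12, 126] = c9 55 1d 07 54 26 0c 7e is 8 bytes > B = 4, so hash it first: H(key) = 46 00, then zero-pad to 4 bytes: K' = 46 00 00 00.
XOR each byte with 0x5c: 46⊕5c=1a, 00⊕5c=5c, 00⊕5c=5c, 00⊕5c=5c.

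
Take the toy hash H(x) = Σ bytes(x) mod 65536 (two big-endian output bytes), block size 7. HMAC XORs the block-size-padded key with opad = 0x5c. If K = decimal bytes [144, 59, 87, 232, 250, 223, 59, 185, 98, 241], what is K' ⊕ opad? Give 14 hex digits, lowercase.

5a765c5c5c5c5c

Key decimal bytes [144, 59, 87, 232, 250, 223, 59, 185, 98, 241] = 90 3b 57 e8 fa df 3b b9 62 f1 is 10 bytes > B = 7, so hash it first: H(key) = 06 2a, then zero-pad to 7 bytes: K' = 06 2a 00 00 00 00 00.
XOR each byte with 0x5c: 06⊕5c=5a, 2a⊕5c=76, 00⊕5c=5c, 00⊕5c=5c, 00⊕5c=5c, 00⊕5c=5c, 00⊕5c=5c.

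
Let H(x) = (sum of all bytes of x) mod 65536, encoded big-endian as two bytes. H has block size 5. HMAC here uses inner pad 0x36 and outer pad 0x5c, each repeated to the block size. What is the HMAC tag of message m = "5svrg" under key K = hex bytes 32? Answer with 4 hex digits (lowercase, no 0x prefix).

Key hex bytes 32 is 1 byte ≤ B = 5; zero-pad to 5 bytes: K' = 32 00 00 00 00.
K' ⊕ ipad = 04 36 36 36 36.  K' ⊕ opad = 6e 5c 5c 5c 5c.
Inner input = (K'⊕ipad) ∥ m = 04 36 36 36 36 ∥ 35 73 76 72 67.
Inner hash: sum = 4+54+54+54+54+53+115+118+114+103 = 723 → 02 d3.
Outer input = (K'⊕opad) ∥ inner = 6e 5c 5c 5c 5c ∥ 02 d3.
Outer hash (tag): sum = 110+92+92+92+92+2+211 = 691 → 02 b3.

02b3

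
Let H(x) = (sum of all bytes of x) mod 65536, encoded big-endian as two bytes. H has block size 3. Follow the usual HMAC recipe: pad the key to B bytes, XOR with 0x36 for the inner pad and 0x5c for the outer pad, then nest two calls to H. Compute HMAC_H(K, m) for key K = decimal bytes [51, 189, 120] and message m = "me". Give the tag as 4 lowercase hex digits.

0225

Key decimal bytes [51, 189, 120] = 33 bd 78 is exactly B = 3 bytes: K' = 33 bd 78.
K' ⊕ ipad = 05 8b 4e.  K' ⊕ opad = 6f e1 24.
Inner input = (K'⊕ipad) ∥ m = 05 8b 4e ∥ 6d 65.
Inner hash: sum = 5+139+78+109+101 = 432 → 01 b0.
Outer input = (K'⊕opad) ∥ inner = 6f e1 24 ∥ 01 b0.
Outer hash (tag): sum = 111+225+36+1+176 = 549 → 02 25.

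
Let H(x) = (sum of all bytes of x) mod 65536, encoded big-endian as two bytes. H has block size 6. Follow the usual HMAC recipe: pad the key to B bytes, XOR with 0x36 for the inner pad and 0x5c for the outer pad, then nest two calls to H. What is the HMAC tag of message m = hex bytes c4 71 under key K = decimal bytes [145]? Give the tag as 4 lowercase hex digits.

Key decimal bytes [145] = 91 is 1 byte ≤ B = 6; zero-pad to 6 bytes: K' = 91 00 00 00 00 00.
K' ⊕ ipad = a7 36 36 36 36 36.  K' ⊕ opad = cd 5c 5c 5c 5c 5c.
Inner input = (K'⊕ipad) ∥ m = a7 36 36 36 36 36 ∥ c4 71.
Inner hash: sum = 167+54+54+54+54+54+196+113 = 746 → 02 ea.
Outer input = (K'⊕opad) ∥ inner = cd 5c 5c 5c 5c 5c ∥ 02 ea.
Outer hash (tag): sum = 205+92+92+92+92+92+2+234 = 901 → 03 85.

0385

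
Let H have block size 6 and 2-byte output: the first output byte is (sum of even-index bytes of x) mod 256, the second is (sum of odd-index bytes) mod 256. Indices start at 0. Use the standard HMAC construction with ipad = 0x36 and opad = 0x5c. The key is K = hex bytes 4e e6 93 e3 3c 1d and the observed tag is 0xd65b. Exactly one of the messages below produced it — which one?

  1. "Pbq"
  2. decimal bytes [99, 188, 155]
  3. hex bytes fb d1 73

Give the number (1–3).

Key hex bytes 4e e6 93 e3 3c 1d is exactly B = 6 bytes: K' = 4e e6 93 e3 3c 1d.
K' ⊕ ipad = 78 d0 a5 d5 0a 2b; K' ⊕ opad = 12 ba cf bf 60 41.
m1: inner = H(78 d0 a5 d5 0a 2b 50 62 71) = e8 32; tag = H(12 ba cf bf 60 41 e8 32) = 29ec
m2: inner = H(78 d0 a5 d5 0a 2b 63 bc 9b) = 25 8c; tag = H(12 ba cf bf 60 41 25 8c) = 6646
m3: inner = H(78 d0 a5 d5 0a 2b fb d1 73) = 95 a1; tag = H(12 ba cf bf 60 41 95 a1) = d65b ← matches

3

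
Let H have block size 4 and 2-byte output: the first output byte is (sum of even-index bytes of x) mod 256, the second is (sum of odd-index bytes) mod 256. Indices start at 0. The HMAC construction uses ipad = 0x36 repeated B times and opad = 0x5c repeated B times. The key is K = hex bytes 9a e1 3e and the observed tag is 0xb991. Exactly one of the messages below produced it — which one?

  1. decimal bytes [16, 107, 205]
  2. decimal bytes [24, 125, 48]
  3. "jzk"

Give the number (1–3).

Key hex bytes 9a e1 3e is 3 bytes ≤ B = 4; zero-pad to 4 bytes: K' = 9a e1 3e 00.
K' ⊕ ipad = ac d7 08 36; K' ⊕ opad = c6 bd 62 5c.
m1: inner = H(ac d7 08 36 10 6b cd) = 91 78; tag = H(c6 bd 62 5c 91 78) = b991 ← matches
m2: inner = H(ac d7 08 36 18 7d 30) = fc 8a; tag = H(c6 bd 62 5c fc 8a) = 24a3
m3: inner = H(ac d7 08 36 6a 7a 6b) = 89 87; tag = H(c6 bd 62 5c 89 87) = b1a0

1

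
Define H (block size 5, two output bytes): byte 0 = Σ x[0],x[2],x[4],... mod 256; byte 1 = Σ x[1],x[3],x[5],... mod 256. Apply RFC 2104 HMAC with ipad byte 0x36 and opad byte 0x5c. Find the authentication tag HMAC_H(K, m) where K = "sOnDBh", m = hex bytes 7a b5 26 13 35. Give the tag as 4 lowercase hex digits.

0f4c

Key "sOnDBh" = 73 4f 6e 44 42 68 is 6 bytes > B = 5, so hash it first: H(key) = 23 fb, then zero-pad to 5 bytes: K' = 23 fb 00 00 00.
K' ⊕ ipad = 15 cd 36 36 36.  K' ⊕ opad = 7f a7 5c 5c 5c.
Inner input = (K'⊕ipad) ∥ m = 15 cd 36 36 36 ∥ 7a b5 26 13 35.
Inner hash: even-index sum = 329 mod 256 = 73; odd-index sum = 472 mod 256 = 216 → 49 d8.
Outer input = (K'⊕opad) ∥ inner = 7f a7 5c 5c 5c ∥ 49 d8.
Outer hash (tag): even-index sum = 527 mod 256 = 15; odd-index sum = 332 mod 256 = 76 → 0f 4c.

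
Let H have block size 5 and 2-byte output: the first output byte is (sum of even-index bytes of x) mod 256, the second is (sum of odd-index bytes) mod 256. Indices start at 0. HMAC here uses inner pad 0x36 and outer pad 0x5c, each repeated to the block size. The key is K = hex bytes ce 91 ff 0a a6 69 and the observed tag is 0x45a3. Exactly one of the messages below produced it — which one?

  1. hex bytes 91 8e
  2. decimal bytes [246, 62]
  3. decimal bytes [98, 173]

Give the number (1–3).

2

Key hex bytes ce 91 ff 0a a6 69 is 6 bytes > B = 5, so hash it first: H(key) = 73 04, then zero-pad to 5 bytes: K' = 73 04 00 00 00.
K' ⊕ ipad = 45 32 36 36 36; K' ⊕ opad = 2f 58 5c 5c 5c.
m1: inner = H(45 32 36 36 36 91 8e) = 3f f9; tag = H(2f 58 5c 5c 5c 3f f9) = e0f3
m2: inner = H(45 32 36 36 36 f6 3e) = ef 5e; tag = H(2f 58 5c 5c 5c ef 5e) = 45a3 ← matches
m3: inner = H(45 32 36 36 36 62 ad) = 5e ca; tag = H(2f 58 5c 5c 5c 5e ca) = b112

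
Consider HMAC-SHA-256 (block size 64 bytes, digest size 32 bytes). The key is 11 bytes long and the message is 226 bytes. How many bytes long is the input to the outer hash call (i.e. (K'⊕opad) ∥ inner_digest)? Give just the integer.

96

Key is 11 ≤ 64 bytes, zero-padded: |K'| = 64.
Outer input = (K'⊕opad) ∥ H(inner) → 64 + 32 = 96 bytes.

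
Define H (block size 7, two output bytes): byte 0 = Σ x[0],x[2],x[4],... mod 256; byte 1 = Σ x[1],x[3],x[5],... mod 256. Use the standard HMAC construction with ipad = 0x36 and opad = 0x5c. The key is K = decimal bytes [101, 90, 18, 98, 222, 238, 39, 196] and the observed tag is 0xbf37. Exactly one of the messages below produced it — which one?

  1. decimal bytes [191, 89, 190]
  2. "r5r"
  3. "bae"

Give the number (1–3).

Key decimal bytes [101, 90, 18, 98, 222, 238, 39, 196] = 65 5a 12 62 de ee 27 c4 is 8 bytes > B = 7, so hash it first: H(key) = 7c 6e, then zero-pad to 7 bytes: K' = 7c 6e 00 00 00 00 00.
K' ⊕ ipad = 4a 58 36 36 36 36 36; K' ⊕ opad = 20 32 5c 5c 5c 5c 5c.
m1: inner = H(4a 58 36 36 36 36 36 bf 59 be) = 45 41; tag = H(20 32 5c 5c 5c 5c 5c 45 41) = 752f
m2: inner = H(4a 58 36 36 36 36 36 72 35 72) = 21 a8; tag = H(20 32 5c 5c 5c 5c 5c 21 a8) = dc0b
m3: inner = H(4a 58 36 36 36 36 36 62 61 65) = 4d 8b; tag = H(20 32 5c 5c 5c 5c 5c 4d 8b) = bf37 ← matches

3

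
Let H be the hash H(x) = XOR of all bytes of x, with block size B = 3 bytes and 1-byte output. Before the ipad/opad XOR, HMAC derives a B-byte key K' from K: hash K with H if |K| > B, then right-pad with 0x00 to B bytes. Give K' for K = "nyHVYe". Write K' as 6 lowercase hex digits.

350000

|K| = 6 > B = 3, so first hash the key.
H(K): XOR 6e⊕79⊕48⊕56⊕59⊕65 = 35.
Zero-pad H(K) = 35 to 3 bytes: K' = 35 00 00.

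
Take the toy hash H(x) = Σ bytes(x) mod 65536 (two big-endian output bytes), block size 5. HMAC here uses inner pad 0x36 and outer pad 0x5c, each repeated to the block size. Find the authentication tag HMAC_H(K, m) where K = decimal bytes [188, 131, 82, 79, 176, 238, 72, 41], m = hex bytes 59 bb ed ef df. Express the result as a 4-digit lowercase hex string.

02aa

Key decimal bytes [188, 131, 82, 79, 176, 238, 72, 41] = bc 83 52 4f b0 ee 48 29 is 8 bytes > B = 5, so hash it first: H(key) = 03 ef, then zero-pad to 5 bytes: K' = 03 ef 00 00 00.
K' ⊕ ipad = 35 d9 36 36 36.  K' ⊕ opad = 5f b3 5c 5c 5c.
Inner input = (K'⊕ipad) ∥ m = 35 d9 36 36 36 ∥ 59 bb ed ef df.
Inner hash: sum = 53+217+54+54+54+89+187+237+239+223 = 1407 → 05 7f.
Outer input = (K'⊕opad) ∥ inner = 5f b3 5c 5c 5c ∥ 05 7f.
Outer hash (tag): sum = 95+179+92+92+92+5+127 = 682 → 02 aa.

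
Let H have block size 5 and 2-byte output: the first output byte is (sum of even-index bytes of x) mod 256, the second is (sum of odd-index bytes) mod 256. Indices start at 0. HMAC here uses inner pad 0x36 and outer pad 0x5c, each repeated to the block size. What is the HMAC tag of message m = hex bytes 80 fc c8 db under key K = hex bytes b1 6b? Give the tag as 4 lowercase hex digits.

805d

Key hex bytes b1 6b is 2 bytes ≤ B = 5; zero-pad to 5 bytes: K' = b1 6b 00 00 00.
K' ⊕ ipad = 87 5d 36 36 36.  K' ⊕ opad = ed 37 5c 5c 5c.
Inner input = (K'⊕ipad) ∥ m = 87 5d 36 36 36 ∥ 80 fc c8 db.
Inner hash: even-index sum = 714 mod 256 = 202; odd-index sum = 475 mod 256 = 219 → ca db.
Outer input = (K'⊕opad) ∥ inner = ed 37 5c 5c 5c ∥ ca db.
Outer hash (tag): even-index sum = 640 mod 256 = 128; odd-index sum = 349 mod 256 = 93 → 80 5d.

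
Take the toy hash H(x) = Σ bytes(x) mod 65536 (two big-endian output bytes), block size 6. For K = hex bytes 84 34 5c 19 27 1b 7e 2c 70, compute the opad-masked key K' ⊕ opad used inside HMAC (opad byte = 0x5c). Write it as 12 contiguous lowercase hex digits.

5ed55c5c5c5c

Key hex bytes 84 34 5c 19 27 1b 7e 2c 70 is 9 bytes > B = 6, so hash it first: H(key) = 02 89, then zero-pad to 6 bytes: K' = 02 89 00 00 00 00.
XOR each byte with 0x5c: 02⊕5c=5e, 89⊕5c=d5, 00⊕5c=5c, 00⊕5c=5c, 00⊕5c=5c, 00⊕5c=5c.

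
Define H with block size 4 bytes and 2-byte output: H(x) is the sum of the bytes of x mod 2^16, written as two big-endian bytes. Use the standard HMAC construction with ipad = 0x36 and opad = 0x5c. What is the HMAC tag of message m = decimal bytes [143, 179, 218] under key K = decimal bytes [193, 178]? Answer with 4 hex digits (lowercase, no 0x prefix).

Key decimal bytes [193, 178] = c1 b2 is 2 bytes ≤ B = 4; zero-pad to 4 bytes: K' = c1 b2 00 00.
K' ⊕ ipad = f7 84 36 36.  K' ⊕ opad = 9d ee 5c 5c.
Inner input = (K'⊕ipad) ∥ m = f7 84 36 36 ∥ 8f b3 da.
Inner hash: sum = 247+132+54+54+143+179+218 = 1027 → 04 03.
Outer input = (K'⊕opad) ∥ inner = 9d ee 5c 5c ∥ 04 03.
Outer hash (tag): sum = 157+238+92+92+4+3 = 586 → 02 4a.

024a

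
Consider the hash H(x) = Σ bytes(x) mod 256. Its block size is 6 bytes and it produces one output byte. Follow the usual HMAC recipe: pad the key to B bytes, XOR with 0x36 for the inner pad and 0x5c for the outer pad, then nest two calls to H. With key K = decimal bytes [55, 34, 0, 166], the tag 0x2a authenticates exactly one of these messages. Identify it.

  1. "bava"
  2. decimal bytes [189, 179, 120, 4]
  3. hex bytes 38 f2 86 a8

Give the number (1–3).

2

Key decimal bytes [55, 34, 0, 166] = 37 22 00 a6 is 4 bytes ≤ B = 6; zero-pad to 6 bytes: K' = 37 22 00 a6 00 00.
K' ⊕ ipad = 01 14 36 90 36 36; K' ⊕ opad = 6b 7e 5c fa 5c 5c.
m1: inner = H(01 14 36 90 36 36 62 61 76 61) = e1; tag = H(6b 7e 5c fa 5c 5c e1) = d8
m2: inner = H(01 14 36 90 36 36 bd b3 78 04) = 33; tag = H(6b 7e 5c fa 5c 5c 33) = 2a ← matches
m3: inner = H(01 14 36 90 36 36 38 f2 86 a8) = 9f; tag = H(6b 7e 5c fa 5c 5c 9f) = 96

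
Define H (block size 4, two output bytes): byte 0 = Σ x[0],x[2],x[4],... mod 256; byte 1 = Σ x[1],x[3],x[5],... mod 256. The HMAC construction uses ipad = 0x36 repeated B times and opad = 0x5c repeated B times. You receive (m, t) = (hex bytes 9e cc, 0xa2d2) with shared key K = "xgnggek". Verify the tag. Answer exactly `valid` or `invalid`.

valid

Key "xgnggek" = 78 67 6e 67 67 65 6b is 7 bytes > B = 4, so hash it first: H(key) = b8 33, then zero-pad to 4 bytes: K' = b8 33 00 00.
K' ⊕ ipad = 8e 05 36 36; K' ⊕ opad = e4 6f 5c 5c.
Inner hash: even-index sum = 354 mod 256 = 98; odd-index sum = 263 mod 256 = 7 → 62 07.
Outer hash (recomputed tag): even-index sum = 418 mod 256 = 162; odd-index sum = 210 mod 256 = 210 → a2 d2.
Recomputed tag = a2d2; claimed = a2d2 → match.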